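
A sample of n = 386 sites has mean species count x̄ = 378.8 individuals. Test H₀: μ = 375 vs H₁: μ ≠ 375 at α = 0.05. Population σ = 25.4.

z = (x̄ - μ₀)/(σ/√n) = (378.8 - 375)/(25.4/√386) = 2.939. Critical value: ±1.96. Since |2.939| > 1.96, Reject H₀.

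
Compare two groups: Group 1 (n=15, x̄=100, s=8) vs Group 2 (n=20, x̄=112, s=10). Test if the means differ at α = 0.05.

Pooled sp = 9.2. t = -3.817, df = 33. Critical t = ±2.035. Reject H₀.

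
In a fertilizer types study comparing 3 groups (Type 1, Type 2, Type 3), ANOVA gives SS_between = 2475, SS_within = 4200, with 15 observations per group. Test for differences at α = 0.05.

df_between = 2, df_within = 42. F = MS_between/MS_within = 1237.5/100.0 = 12.375. F_crit ≈ 3.22. Reject H₀. At least one mean differs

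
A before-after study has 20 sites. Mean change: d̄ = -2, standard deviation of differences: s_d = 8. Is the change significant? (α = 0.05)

t = d̄/(s_d/√n) = -2/(8/√20) = -1.118. df = 19, critical t = ±2.093. Fail to reject H₀.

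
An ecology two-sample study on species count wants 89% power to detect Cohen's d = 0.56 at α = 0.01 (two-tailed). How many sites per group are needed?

z_{α/2} = 2.576, z_β = Φ⁻¹(0.89) = 1.227. For medium effect (d = 0.56): n per group = 2(z_{α/2} + z_β)²/d² = 2(2.576 + 1.227)²/0.56² = 92.2 → 93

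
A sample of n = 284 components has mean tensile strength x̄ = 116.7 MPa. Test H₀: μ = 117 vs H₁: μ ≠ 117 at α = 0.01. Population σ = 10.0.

z = (x̄ - μ₀)/(σ/√n) = (116.7 - 117)/(10.0/√284) = -0.506. Critical value: ±2.576. Since |-0.506| ≤ 2.576, Fail to reject H₀.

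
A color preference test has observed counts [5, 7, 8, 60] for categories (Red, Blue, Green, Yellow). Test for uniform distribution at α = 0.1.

Expected = 20 each. χ² = Σ(O-E)²/E = 106.9. df = 3, critical value = 6.251. Reject H₀.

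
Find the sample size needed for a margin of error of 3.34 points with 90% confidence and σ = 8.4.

n = (z*σ/E)² = (1.645×8.4/3.34)² = 17.1 → n = 18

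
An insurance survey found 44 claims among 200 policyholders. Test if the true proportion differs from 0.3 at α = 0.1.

p̂ = 0.22, p₀ = 0.3. z = (p̂ - p₀)/√(p₀(1-p₀)/n) = -2.469. Critical: ±1.645. Reject H₀.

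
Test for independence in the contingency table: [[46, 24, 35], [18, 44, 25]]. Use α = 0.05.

χ² = 18.272. df = 2, critical = 5.991. Reject H₀. Variables are dependent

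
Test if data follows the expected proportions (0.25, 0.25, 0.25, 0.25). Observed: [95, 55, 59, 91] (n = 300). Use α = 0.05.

Expected: [75.0, 75.0, 75.0, 75.0]. χ² = 17.493. df = 3, critical = 7.815. Reject H₀.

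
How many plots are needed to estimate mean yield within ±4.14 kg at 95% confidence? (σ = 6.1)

n = (z*σ/E)² = (1.96×6.1/4.14)² = 8.3 → n = 9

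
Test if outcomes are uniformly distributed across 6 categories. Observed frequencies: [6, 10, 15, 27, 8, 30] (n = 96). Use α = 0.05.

Expected = 16 each. χ² = Σ(O-E)²/E = 32.375. df = 5, critical value = 11.07. Reject H₀.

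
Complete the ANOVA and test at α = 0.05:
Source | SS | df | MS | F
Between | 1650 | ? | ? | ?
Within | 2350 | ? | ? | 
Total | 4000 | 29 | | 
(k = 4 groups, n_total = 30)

df_between = 3, df_within = 26. MS_between = 550.0, MS_within = 90.38. F = 6.085, F_crit ≈ 2.975. Reject H₀.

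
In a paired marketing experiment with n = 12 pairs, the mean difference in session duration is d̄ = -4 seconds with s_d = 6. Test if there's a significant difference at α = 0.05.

t = d̄/(s_d/√n) = -4/(6/√12) = -2.309. df = 11, critical t = ±2.201. Reject H₀.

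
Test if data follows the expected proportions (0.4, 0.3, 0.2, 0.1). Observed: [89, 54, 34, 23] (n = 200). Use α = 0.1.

Expected: [80.0, 60.0, 40.0, 20.0]. χ² = 2.962. df = 3, critical = 6.251. Fail to reject H₀.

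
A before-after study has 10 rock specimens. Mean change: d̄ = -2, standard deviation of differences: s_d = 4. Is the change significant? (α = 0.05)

t = d̄/(s_d/√n) = -2/(4/√10) = -1.581. df = 9, critical t = ±2.262. Fail to reject H₀.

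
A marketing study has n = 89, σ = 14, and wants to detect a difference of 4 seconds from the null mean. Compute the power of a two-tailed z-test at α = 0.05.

SE = σ/√n = 14/√89 = 1.484. Non-centrality λ = d/SE = 4/1.484 = 2.695. Power ≈ Φ(λ - z_{α/2}) = Φ(2.695 - 1.96) = Φ(0.735) = 0.769.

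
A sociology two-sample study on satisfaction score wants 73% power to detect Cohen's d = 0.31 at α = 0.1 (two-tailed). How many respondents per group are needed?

z_{α/2} = 1.645, z_β = Φ⁻¹(0.73) = 0.613. For small effect (d = 0.31): n per group = 2(z_{α/2} + z_β)²/d² = 2(1.645 + 0.613)²/0.31² = 106.1 → 107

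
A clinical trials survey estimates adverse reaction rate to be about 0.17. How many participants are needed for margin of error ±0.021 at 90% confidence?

n = z²p(1-p)/E² = 1.645²×0.17×0.83/0.021² = 865.8 → n = 866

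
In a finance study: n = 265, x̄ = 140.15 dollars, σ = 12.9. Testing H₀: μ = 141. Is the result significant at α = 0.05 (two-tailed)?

z = (140.15 - 141)/(12.9/√265) = -1.073. Since |z| ≤ 1.96, not significant at α = 0.05.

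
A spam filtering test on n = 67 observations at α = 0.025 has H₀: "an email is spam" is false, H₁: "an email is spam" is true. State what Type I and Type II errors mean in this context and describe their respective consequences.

Type I (false positive): concluding that an email is spam when it is not — a legitimate email is sent to the spam folder and the user misses it. Type II (false negative): failing to conclude that an email is spam when it is — a spam email lands in the inbox. Which is costlier depends on domain priorities and is a judgement call rather than a statistical fact.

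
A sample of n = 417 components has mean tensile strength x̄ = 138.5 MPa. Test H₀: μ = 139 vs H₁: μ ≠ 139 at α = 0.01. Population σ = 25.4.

z = (x̄ - μ₀)/(σ/√n) = (138.5 - 139)/(25.4/√417) = -0.402. Critical value: ±2.576. Since |-0.402| ≤ 2.576, Fail to reject H₀.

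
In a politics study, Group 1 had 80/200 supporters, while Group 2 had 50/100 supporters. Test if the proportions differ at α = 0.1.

p̂₁ = 0.4, p̂₂ = 0.5, pooled p̂ = 0.433. z = -1.648. Critical: ±1.645. Reject H₀.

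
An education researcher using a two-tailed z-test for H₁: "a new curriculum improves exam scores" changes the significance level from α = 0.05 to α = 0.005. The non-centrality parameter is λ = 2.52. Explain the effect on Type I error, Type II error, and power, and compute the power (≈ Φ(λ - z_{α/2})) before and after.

Decreasing α from 0.05 to 0.005:
• Type I error rate decreases (α is the Type I rate by definition).
• Critical value moves from z_{α/2} = 1.96 to 2.807, so power = Φ(λ - z_{α/2}) goes from Φ(2.52 - 1.96) = 0.712 to Φ(2.52 - 2.807) = 0.387.
• Type II error rate β = 1 - power therefore increases (0.288 → 0.613).
Appropriate when false positives are costly — here, adopting a curriculum that gives no real benefit — disruption for nothing.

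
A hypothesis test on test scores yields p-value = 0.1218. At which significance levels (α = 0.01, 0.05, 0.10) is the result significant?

p = 0.1218. Not significant at any of the given levels.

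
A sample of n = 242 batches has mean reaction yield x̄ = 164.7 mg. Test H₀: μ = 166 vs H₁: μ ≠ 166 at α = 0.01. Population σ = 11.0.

z = (x̄ - μ₀)/(σ/√n) = (164.7 - 166)/(11.0/√242) = -1.838. Critical value: ±2.576. Since |-1.838| ≤ 2.576, Fail to reject H₀.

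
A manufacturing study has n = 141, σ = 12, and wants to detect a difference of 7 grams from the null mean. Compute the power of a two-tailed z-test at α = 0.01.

SE = σ/√n = 12/√141 = 1.011. Non-centrality λ = d/SE = 7/1.011 = 6.927. Power ≈ Φ(λ - z_{α/2}) = Φ(6.927 - 2.576) = Φ(4.351) = 1.0.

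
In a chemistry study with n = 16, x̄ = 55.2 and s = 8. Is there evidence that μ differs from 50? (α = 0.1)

t = (x̄ - μ₀)/(s/√n) = (55.2 - 50)/(8/√16) = 2.6. df = 15, critical t = ±1.753. Reject H₀.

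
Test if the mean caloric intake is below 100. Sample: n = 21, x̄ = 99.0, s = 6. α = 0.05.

t = (99.0 - 100)/(6/√21) = -0.764, df = 20. Critical t = -1.725. Fail to reject H₀.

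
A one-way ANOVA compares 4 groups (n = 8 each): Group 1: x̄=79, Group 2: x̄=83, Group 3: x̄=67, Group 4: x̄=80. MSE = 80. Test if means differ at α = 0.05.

Grand mean = 77.25. SS_between = 1190.0, MS_between = 396.67. F = 4.958, F_crit ≈ 2.947. Reject H₀.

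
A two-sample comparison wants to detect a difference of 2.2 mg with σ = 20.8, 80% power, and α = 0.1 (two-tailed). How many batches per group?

n per group = 2(z_α/2 + z_β)²σ²/d² = 2×(1.645 + 0.84)²×20.8²/2.2² = 1104.0 → n = 1104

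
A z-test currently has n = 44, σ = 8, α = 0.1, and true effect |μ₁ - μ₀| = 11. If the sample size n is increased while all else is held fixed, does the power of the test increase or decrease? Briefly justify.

Power increases: a larger n shrinks the standard error σ/√n, moving the sampling distribution under H₁ further from the critical value.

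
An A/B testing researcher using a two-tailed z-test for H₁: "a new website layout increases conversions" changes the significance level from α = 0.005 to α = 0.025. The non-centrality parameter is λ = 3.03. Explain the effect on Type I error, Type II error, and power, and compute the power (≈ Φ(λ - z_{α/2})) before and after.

Increasing α from 0.005 to 0.025:
• Type I error rate increases (α is the Type I rate by definition).
• Critical value moves from z_{α/2} = 2.807 to 2.241, so power = Φ(λ - z_{α/2}) goes from Φ(3.03 - 2.807) = 0.588 to Φ(3.03 - 2.241) = 0.785.
• Type II error rate β = 1 - power therefore decreases (0.412 → 0.215).
Appropriate when false negatives are costly — here, discarding a layout that would have improved conversions — lost revenue.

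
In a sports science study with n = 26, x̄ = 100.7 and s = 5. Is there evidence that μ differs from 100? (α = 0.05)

t = (x̄ - μ₀)/(s/√n) = (100.7 - 100)/(5/√26) = 0.714. df = 25, critical t = ±2.06. Fail to reject H₀.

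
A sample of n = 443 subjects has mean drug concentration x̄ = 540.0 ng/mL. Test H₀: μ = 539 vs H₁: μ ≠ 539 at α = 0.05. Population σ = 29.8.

z = (x̄ - μ₀)/(σ/√n) = (540.0 - 539)/(29.8/√443) = 0.706. Critical value: ±1.96. Since |0.706| ≤ 1.96, Fail to reject H₀.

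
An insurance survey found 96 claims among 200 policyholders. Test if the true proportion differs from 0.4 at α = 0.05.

p̂ = 0.48, p₀ = 0.4. z = (p̂ - p₀)/√(p₀(1-p₀)/n) = 2.309. Critical: ±1.96. Reject H₀.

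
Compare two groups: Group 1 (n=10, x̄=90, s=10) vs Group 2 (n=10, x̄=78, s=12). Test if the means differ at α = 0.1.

Pooled sp = 11.05. t = 2.429, df = 18. Critical t = ±1.734. Reject H₀.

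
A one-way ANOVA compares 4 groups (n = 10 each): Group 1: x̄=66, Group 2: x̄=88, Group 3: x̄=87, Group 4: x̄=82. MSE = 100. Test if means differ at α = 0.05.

Grand mean = 80.75. SS_between = 3107.5, MS_between = 1035.83. F = 10.358, F_crit ≈ 2.866. Reject H₀.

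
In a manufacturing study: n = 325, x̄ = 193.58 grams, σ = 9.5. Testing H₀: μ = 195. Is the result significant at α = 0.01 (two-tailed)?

z = (193.58 - 195)/(9.5/√325) = -2.695. Since |z| > 2.576, significant at α = 0.01.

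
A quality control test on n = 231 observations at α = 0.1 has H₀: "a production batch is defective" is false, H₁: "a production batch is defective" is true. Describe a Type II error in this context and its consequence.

Type II error: failing to reject H₀ when it is false — concluding that a production batch is defective is not supported when in fact it is. Consequence: shipping a defective batch — faulty products reach customers.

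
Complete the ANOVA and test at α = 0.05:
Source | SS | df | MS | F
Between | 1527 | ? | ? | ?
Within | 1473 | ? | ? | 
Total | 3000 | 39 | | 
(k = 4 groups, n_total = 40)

df_between = 3, df_within = 36. MS_between = 509.0, MS_within = 40.92. F = 12.44, F_crit ≈ 2.866. Reject H₀.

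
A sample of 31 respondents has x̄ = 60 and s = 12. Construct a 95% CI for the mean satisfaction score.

CI = x̄ ± t*(s/√n) = 60 ± 2.042(12/√31) = (55.6, 64.4)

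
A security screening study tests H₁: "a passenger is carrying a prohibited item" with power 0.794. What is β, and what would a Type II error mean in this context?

β = 1 - power = 1 - 0.794 = 0.206. A Type II error is failing to reject H₀ when H₀ is false (false negative) — here, failing to conclude that a passenger is carrying a prohibited item when in fact it is true. Consequence: letting a prohibited item through — security breach.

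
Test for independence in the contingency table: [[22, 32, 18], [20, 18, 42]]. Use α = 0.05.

χ² = 13.231. df = 2, critical = 5.991. Reject H₀. Variables are dependent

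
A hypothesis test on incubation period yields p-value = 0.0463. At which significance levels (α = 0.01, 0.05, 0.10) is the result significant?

p = 0.0463. Significant at: α = 0.05, 0.1.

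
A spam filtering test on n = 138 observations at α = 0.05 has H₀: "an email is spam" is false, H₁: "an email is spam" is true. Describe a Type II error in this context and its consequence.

Type II error: failing to reject H₀ when it is false — concluding that an email is spam is not supported when in fact it is. Consequence: a spam email lands in the inbox.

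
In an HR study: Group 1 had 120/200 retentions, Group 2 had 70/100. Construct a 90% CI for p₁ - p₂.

p̂₁ = 0.6, p̂₂ = 0.7. Difference = -0.1. CI = (-0.194, -0.006)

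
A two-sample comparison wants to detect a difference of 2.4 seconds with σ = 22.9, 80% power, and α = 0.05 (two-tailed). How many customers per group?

n per group = 2(z_α/2 + z_β)²σ²/d² = 2×(1.96 + 0.84)²×22.9²/2.4² = 1427.6 → n = 1428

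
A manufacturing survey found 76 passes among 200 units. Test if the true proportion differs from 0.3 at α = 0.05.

p̂ = 0.38, p₀ = 0.3. z = (p̂ - p₀)/√(p₀(1-p₀)/n) = 2.469. Critical: ±1.96. Reject H₀.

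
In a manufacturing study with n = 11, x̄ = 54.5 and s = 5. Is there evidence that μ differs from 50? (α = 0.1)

t = (x̄ - μ₀)/(s/√n) = (54.5 - 50)/(5/√11) = 2.985. df = 10, critical t = ±1.812. Reject H₀.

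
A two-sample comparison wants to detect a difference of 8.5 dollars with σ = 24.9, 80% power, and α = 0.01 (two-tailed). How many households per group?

n per group = 2(z_α/2 + z_β)²σ²/d² = 2×(2.576 + 0.84)²×24.9²/8.5² = 200.3 → n = 201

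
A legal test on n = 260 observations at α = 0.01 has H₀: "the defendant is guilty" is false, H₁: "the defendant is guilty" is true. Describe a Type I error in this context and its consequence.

Type I error: rejecting H₀ when it is true — concluding that the defendant is guilty when in fact it is not. Consequence: convicting an innocent person.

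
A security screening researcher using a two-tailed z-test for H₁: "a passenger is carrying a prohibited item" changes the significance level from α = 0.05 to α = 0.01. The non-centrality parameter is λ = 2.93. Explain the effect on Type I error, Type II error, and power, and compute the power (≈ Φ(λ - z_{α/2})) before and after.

Decreasing α from 0.05 to 0.01:
• Type I error rate decreases (α is the Type I rate by definition).
• Critical value moves from z_{α/2} = 1.96 to 2.576, so power = Φ(λ - z_{α/2}) goes from Φ(2.93 - 1.96) = 0.834 to Φ(2.93 - 2.576) = 0.638.
• Type II error rate β = 1 - power therefore increases (0.166 → 0.362).
Appropriate when false positives are costly — here, detaining an innocent passenger — delay and inconvenience.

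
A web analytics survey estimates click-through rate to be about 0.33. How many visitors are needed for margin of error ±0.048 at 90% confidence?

n = z²p(1-p)/E² = 1.645²×0.33×0.67/0.048² = 259.7 → n = 260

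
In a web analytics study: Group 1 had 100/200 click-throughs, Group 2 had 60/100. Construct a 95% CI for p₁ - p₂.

p̂₁ = 0.5, p̂₂ = 0.6. Difference = -0.1. CI = (-0.218, 0.018)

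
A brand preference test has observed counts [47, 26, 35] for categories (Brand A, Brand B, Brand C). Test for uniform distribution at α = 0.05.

Expected = 36 each. χ² = Σ(O-E)²/E = 6.167. df = 2, critical value = 5.991. Reject H₀.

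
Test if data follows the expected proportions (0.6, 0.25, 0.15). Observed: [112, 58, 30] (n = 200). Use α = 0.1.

Expected: [120.0, 50.0, 30.0]. χ² = 1.813. df = 2, critical = 4.605. Fail to reject H₀.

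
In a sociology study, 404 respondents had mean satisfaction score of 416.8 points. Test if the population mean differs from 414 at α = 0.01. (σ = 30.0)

z = (x̄ - μ₀)/(σ/√n) = (416.8 - 414)/(30.0/√404) = 1.876. Critical value: ±2.576. Since |1.876| ≤ 2.576, Fail to reject H₀.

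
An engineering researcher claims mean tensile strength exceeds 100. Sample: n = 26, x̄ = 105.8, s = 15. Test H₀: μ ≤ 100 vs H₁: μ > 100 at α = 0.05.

t = (105.8 - 100)/(15/√26) = 1.972, df = 25. Critical t = 1.708. Reject H₀.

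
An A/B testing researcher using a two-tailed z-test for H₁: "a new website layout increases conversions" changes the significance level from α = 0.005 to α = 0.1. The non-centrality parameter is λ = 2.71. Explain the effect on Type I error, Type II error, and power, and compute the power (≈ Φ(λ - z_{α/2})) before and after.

Increasing α from 0.005 to 0.1:
• Type I error rate increases (α is the Type I rate by definition).
• Critical value moves from z_{α/2} = 2.807 to 1.645, so power = Φ(λ - z_{α/2}) goes from Φ(2.71 - 2.807) = 0.461 to Φ(2.71 - 1.645) = 0.857.
• Type II error rate β = 1 - power therefore decreases (0.539 → 0.143).
Appropriate when false negatives are costly — here, discarding a layout that would have improved conversions — lost revenue.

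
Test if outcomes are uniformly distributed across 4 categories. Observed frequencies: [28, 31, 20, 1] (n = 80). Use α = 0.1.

Expected = 20 each. χ² = Σ(O-E)²/E = 27.3. df = 3, critical value = 6.251. Reject H₀.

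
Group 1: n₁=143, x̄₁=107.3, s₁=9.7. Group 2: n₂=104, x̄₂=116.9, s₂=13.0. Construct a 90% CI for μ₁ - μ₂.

Difference = -9.6. SE = √(9.7²/143 + 13.0²/104) = 1.511. CI = (-12.09, -7.11)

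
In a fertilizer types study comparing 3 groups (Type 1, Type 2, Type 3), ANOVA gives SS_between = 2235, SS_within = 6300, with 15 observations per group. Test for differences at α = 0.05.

df_between = 2, df_within = 42. F = MS_between/MS_within = 1117.5/150.0 = 7.45. F_crit ≈ 3.22. Reject H₀. At least one mean differs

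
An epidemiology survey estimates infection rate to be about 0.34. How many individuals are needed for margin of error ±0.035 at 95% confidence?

n = z²p(1-p)/E² = 1.96²×0.34×0.66/0.035² = 703.7 → n = 704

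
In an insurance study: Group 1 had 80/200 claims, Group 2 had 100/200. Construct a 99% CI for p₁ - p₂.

p̂₁ = 0.4, p̂₂ = 0.5. Difference = -0.1. CI = (-0.228, 0.028)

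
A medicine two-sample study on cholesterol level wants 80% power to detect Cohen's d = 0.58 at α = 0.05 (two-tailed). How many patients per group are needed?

z_{α/2} = 1.96, z_β = Φ⁻¹(0.8) = 0.842. For medium effect (d = 0.58): n per group = 2(z_{α/2} + z_β)²/d² = 2(1.96 + 0.842)²/0.58² = 46.7 → 47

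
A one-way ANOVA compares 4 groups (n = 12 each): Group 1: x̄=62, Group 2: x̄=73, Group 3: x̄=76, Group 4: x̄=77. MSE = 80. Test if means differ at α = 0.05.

Grand mean = 72.0. SS_between = 1704.0, MS_between = 568.0. F = 7.1, F_crit ≈ 2.816. Reject H₀.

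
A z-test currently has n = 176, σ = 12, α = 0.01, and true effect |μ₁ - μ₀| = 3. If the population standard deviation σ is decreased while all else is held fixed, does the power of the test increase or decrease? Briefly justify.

Power increases: a smaller σ shrinks the standard error σ/√n, moving the sampling distribution under H₁ further from the critical value.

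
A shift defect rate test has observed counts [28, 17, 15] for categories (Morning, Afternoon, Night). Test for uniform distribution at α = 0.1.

Expected = 20 each. χ² = Σ(O-E)²/E = 4.9. df = 2, critical value = 4.605. Reject H₀.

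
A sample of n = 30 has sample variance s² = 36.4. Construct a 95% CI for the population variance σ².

df = 29. χ²_{0.025} = 45.722, χ²_{0.975} = 16.047. CI for σ² = ((n-1)s²/χ²_{α/2}, (n-1)s²/χ²_{1-α/2}) = (29·36.4/45.722, 29·36.4/16.047) = (23.09, 65.78)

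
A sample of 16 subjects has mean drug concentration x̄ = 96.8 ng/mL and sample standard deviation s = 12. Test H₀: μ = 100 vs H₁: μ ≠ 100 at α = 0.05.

t = (x̄ - μ₀)/(s/√n) = (96.8 - 100)/(12/√16) = -1.067. df = 15, critical t = ±2.131. Fail to reject H₀.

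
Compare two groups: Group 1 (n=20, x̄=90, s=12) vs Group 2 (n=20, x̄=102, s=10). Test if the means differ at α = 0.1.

Pooled sp = 11.05. t = -3.436, df = 38. Critical t = ±1.686. Reject H₀.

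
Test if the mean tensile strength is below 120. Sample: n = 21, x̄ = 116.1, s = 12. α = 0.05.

t = (116.1 - 120)/(12/√21) = -1.489, df = 20. Critical t = -1.725. Fail to reject H₀.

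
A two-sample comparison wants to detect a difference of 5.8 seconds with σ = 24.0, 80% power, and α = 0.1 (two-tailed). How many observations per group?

n per group = 2(z_α/2 + z_β)²σ²/d² = 2×(1.645 + 0.84)²×24.0²/5.8² = 211.5 → n = 212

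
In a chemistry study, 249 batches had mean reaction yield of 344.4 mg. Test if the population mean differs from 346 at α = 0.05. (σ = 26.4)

z = (x̄ - μ₀)/(σ/√n) = (344.4 - 346)/(26.4/√249) = -0.956. Critical value: ±1.96. Since |-0.956| ≤ 1.96, Fail to reject H₀.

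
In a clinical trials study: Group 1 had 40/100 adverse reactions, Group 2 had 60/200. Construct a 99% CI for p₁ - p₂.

p̂₁ = 0.4, p̂₂ = 0.3. Difference = 0.1. CI = (-0.051, 0.251)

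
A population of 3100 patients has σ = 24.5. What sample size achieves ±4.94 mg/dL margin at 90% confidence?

Without FPC: n₀ = (1.645×24.5/4.94)² = 66.56. With FPC: n = n₀N/(n₀+N-1) = 65.2 → n = 66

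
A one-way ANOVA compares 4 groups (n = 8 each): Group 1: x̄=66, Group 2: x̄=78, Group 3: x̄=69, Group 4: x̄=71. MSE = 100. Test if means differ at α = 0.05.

Grand mean = 71.0. SS_between = 624.0, MS_between = 208.0. F = 2.08, F_crit ≈ 2.947. Fail to reject H₀.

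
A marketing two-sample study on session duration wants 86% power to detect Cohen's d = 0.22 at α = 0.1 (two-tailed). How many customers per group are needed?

z_{α/2} = 1.645, z_β = Φ⁻¹(0.86) = 1.08. For small effect (d = 0.22): n per group = 2(z_{α/2} + z_β)²/d² = 2(1.645 + 1.08)²/0.22² = 306.8 → 307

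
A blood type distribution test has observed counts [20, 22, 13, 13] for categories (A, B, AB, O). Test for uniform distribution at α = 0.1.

Expected = 17 each. χ² = Σ(O-E)²/E = 3.882. df = 3, critical value = 6.251. Fail to reject H₀.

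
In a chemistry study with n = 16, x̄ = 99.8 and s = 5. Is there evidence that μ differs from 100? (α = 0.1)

t = (x̄ - μ₀)/(s/√n) = (99.8 - 100)/(5/√16) = -0.16. df = 15, critical t = ±1.753. Fail to reject H₀.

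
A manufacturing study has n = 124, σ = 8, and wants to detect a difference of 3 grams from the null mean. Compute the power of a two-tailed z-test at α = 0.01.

SE = σ/√n = 8/√124 = 0.718. Non-centrality λ = d/SE = 3/0.718 = 4.176. Power ≈ Φ(λ - z_{α/2}) = Φ(4.176 - 2.576) = Φ(1.6) = 0.945.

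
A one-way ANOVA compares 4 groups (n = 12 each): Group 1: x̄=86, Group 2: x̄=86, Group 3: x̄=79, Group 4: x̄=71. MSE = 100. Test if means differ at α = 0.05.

Grand mean = 80.5. SS_between = 1836.0, MS_between = 612.0. F = 6.12, F_crit ≈ 2.816. Reject H₀.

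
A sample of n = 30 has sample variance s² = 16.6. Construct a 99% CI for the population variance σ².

df = 29. χ²_{0.005} = 52.336, χ²_{0.995} = 13.121. CI for σ² = ((n-1)s²/χ²_{α/2}, (n-1)s²/χ²_{1-α/2}) = (29·16.6/52.336, 29·16.6/13.121) = (9.2, 36.69)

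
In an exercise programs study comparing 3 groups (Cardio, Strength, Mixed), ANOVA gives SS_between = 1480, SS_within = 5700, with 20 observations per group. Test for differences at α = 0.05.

df_between = 2, df_within = 57. F = MS_between/MS_within = 740.0/100.0 = 7.4. F_crit ≈ 3.159. Reject H₀. At least one mean differs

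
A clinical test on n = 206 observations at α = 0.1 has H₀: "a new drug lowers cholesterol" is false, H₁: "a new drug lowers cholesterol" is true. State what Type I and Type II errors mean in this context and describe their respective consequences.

Type I (false positive): concluding that a new drug lowers cholesterol when it is not — approving an ineffective drug — patients take a useless medication and may skip effective alternatives. Type II (false negative): failing to conclude that a new drug lowers cholesterol when it is — shelving an effective drug — patients miss out on a treatment that would have helped. Which is costlier depends on domain priorities and is a judgement call rather than a statistical fact.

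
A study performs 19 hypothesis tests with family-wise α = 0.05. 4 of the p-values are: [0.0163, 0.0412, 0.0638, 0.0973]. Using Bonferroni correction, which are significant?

Bonferroni α = 0.05/19 = 0.00263. None of the given p-values are significant.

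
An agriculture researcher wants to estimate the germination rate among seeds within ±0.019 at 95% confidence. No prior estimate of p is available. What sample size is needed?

Conservative approach: use p = 0.5 (maximizes p(1-p) = 0.25). n = z²(0.25)/E² = 1.96²×0.25/0.019² = 2660.4 → n = 2661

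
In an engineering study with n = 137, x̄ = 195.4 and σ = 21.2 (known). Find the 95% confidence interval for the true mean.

CI = x̄ ± z*(σ/√n) = 195.4 ± 1.96(21.2/√137) = 195.4 ± 3.55 = (191.85, 198.95)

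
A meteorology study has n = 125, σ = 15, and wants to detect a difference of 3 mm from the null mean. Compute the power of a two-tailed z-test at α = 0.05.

SE = σ/√n = 15/√125 = 1.342. Non-centrality λ = d/SE = 3/1.342 = 2.236. Power ≈ Φ(λ - z_{α/2}) = Φ(2.236 - 1.96) = Φ(0.276) = 0.609.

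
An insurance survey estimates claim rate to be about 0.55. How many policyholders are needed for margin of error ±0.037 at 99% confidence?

n = z²p(1-p)/E² = 2.576²×0.55×0.45/0.037² = 1199.7 → n = 1200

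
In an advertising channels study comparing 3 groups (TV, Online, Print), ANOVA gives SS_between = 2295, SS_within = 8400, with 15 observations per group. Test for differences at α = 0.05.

df_between = 2, df_within = 42. F = MS_between/MS_within = 1147.5/200.0 = 5.737. F_crit ≈ 3.22. Reject H₀. At least one mean differs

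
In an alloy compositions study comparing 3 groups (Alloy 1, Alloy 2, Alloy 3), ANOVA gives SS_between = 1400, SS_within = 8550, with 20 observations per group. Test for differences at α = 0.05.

df_between = 2, df_within = 57. F = MS_between/MS_within = 700.0/150.0 = 4.667. F_crit ≈ 3.159. Reject H₀. At least one mean differs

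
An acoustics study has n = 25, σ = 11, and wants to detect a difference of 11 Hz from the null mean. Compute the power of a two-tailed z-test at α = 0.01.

SE = σ/√n = 11/√25 = 2.2. Non-centrality λ = d/SE = 11/2.2 = 5.0. Power ≈ Φ(λ - z_{α/2}) = Φ(5.0 - 2.576) = Φ(2.424) = 0.992.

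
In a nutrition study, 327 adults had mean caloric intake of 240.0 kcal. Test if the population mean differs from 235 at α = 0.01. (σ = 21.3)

z = (x̄ - μ₀)/(σ/√n) = (240.0 - 235)/(21.3/√327) = 4.245. Critical value: ±2.576. Since |4.245| > 2.576, Reject H₀.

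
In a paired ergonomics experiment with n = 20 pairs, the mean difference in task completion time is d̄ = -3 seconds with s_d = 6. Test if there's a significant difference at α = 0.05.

t = d̄/(s_d/√n) = -3/(6/√20) = -2.236. df = 19, critical t = ±2.093. Reject H₀.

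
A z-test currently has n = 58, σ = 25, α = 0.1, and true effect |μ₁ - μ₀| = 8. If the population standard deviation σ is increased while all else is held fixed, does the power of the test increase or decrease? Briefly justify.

Power decreases: a larger σ inflates the standard error σ/√n, pulling the sampling distribution under H₁ back toward the critical value.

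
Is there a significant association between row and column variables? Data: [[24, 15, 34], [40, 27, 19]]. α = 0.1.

χ² = 10.682. df = 2, critical = 4.605. Reject H₀. Variables are dependent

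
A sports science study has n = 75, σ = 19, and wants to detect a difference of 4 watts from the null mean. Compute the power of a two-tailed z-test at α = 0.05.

SE = σ/√n = 19/√75 = 2.194. Non-centrality λ = d/SE = 4/2.194 = 1.823. Power ≈ Φ(λ - z_{α/2}) = Φ(1.823 - 1.96) = Φ(-0.137) = 0.446.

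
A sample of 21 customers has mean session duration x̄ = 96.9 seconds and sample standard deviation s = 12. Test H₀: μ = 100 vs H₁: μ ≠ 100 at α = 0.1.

t = (x̄ - μ₀)/(s/√n) = (96.9 - 100)/(12/√21) = -1.184. df = 20, critical t = ±1.725. Fail to reject H₀.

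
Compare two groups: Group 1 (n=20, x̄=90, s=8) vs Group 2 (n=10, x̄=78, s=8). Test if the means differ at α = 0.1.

Pooled sp = 8.0. t = 3.873, df = 28. Critical t = ±1.701. Reject H₀.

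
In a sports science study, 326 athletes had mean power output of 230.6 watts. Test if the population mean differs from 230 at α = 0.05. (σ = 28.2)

z = (x̄ - μ₀)/(σ/√n) = (230.6 - 230)/(28.2/√326) = 0.384. Critical value: ±1.96. Since |0.384| ≤ 1.96, Fail to reject H₀.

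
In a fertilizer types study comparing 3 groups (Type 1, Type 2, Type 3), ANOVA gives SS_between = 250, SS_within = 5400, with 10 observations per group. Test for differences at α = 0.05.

df_between = 2, df_within = 27. F = MS_between/MS_within = 125.0/200.0 = 0.625. F_crit ≈ 3.354. Fail to reject H₀.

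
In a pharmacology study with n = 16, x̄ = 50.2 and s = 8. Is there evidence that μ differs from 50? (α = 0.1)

t = (x̄ - μ₀)/(s/√n) = (50.2 - 50)/(8/√16) = 0.1. df = 15, critical t = ±1.753. Fail to reject H₀.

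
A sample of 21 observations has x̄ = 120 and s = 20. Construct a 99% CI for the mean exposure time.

CI = x̄ ± t*(s/√n) = 120 ± 2.845(20/√21) = (107.58, 132.42)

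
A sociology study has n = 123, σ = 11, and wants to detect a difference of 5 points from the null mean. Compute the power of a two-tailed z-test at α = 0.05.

SE = σ/√n = 11/√123 = 0.992. Non-centrality λ = d/SE = 5/0.992 = 5.041. Power ≈ Φ(λ - z_{α/2}) = Φ(5.041 - 1.96) = Φ(3.081) = 0.999.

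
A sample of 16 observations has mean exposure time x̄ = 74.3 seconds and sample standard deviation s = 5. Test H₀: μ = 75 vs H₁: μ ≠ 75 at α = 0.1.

t = (x̄ - μ₀)/(s/√n) = (74.3 - 75)/(5/√16) = -0.56. df = 15, critical t = ±1.753. Fail to reject H₀.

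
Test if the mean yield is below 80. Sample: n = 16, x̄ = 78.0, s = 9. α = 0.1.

t = (78.0 - 80)/(9/√16) = -0.889, df = 15. Critical t = -1.341. Fail to reject H₀.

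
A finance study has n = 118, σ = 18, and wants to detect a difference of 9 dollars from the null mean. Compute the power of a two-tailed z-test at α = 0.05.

SE = σ/√n = 18/√118 = 1.657. Non-centrality λ = d/SE = 9/1.657 = 5.431. Power ≈ Φ(λ - z_{α/2}) = Φ(5.431 - 1.96) = Φ(3.471) = 1.0.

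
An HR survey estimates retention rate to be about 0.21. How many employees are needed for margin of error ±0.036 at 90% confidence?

n = z²p(1-p)/E² = 1.645²×0.21×0.79/0.036² = 346.4 → n = 347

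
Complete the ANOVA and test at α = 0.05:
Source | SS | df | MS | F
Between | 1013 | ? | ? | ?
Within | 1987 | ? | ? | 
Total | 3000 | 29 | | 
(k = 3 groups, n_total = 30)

df_between = 2, df_within = 27. MS_between = 506.5, MS_within = 73.59. F = 6.882, F_crit ≈ 3.354. Reject H₀.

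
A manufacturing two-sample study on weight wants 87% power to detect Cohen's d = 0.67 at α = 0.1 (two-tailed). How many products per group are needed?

z_{α/2} = 1.645, z_β = Φ⁻¹(0.87) = 1.126. For medium effect (d = 0.67): n per group = 2(z_{α/2} + z_β)²/d² = 2(1.645 + 1.126)²/0.67² = 34.2 → 35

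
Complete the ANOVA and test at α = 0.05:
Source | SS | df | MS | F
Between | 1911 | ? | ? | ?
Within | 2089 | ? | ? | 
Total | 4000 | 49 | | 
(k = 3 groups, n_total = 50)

df_between = 2, df_within = 47. MS_between = 955.5, MS_within = 44.45. F = 21.498, F_crit ≈ 3.195. Reject H₀.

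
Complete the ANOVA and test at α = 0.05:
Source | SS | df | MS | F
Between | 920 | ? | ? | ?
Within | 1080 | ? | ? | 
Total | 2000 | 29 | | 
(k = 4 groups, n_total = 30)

df_between = 3, df_within = 26. MS_between = 306.67, MS_within = 41.54. F = 7.383, F_crit ≈ 2.975. Reject H₀.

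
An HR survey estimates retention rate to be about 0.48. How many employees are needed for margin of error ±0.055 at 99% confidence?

n = z²p(1-p)/E² = 2.576²×0.48×0.52/0.055² = 547.5 → n = 548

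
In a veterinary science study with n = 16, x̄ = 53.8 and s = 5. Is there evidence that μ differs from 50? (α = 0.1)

t = (x̄ - μ₀)/(s/√n) = (53.8 - 50)/(5/√16) = 3.04. df = 15, critical t = ±1.753. Reject H₀.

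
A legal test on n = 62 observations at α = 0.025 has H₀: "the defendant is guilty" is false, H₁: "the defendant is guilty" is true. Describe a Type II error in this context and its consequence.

Type II error: failing to reject H₀ when it is false — concluding that the defendant is guilty is not supported when in fact it is. Consequence: acquitting a guilty person.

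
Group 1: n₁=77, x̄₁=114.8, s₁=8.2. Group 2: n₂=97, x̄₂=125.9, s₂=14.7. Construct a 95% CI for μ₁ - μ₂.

Difference = -11.1. SE = √(8.2²/77 + 14.7²/97) = 1.761. CI = (-14.55, -7.65)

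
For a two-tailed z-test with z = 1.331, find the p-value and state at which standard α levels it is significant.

p = 2·P(Z > |1.331|) = 2·(1 - Φ(1.331)) ≈ 0.1832. Not significant at any standard level.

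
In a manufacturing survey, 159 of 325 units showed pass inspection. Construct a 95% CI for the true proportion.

p̂ = 0.489. CI = p̂ ± z*√(p̂(1-p̂)/n) = (0.435, 0.544)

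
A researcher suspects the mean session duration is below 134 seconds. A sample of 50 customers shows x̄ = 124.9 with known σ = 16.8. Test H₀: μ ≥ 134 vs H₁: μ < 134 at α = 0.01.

z = -3.83. Critical value: -2.33. Reject H₀.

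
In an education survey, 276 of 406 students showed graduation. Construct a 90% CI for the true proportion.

p̂ = 0.68. CI = p̂ ± z*√(p̂(1-p̂)/n) = (0.642, 0.718)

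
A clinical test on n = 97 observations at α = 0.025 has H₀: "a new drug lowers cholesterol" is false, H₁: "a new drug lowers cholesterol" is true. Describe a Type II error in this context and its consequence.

Type II error: failing to reject H₀ when it is false — concluding that a new drug lowers cholesterol is not supported when in fact it is. Consequence: shelving an effective drug — patients miss out on a treatment that would have helped.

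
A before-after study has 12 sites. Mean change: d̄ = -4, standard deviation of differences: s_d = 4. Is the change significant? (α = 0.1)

t = d̄/(s_d/√n) = -4/(4/√12) = -3.464. df = 11, critical t = ±1.796. Reject H₀.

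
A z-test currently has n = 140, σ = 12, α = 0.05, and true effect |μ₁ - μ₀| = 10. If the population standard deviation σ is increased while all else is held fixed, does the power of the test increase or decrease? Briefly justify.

Power decreases: a larger σ inflates the standard error σ/√n, pulling the sampling distribution under H₁ back toward the critical value.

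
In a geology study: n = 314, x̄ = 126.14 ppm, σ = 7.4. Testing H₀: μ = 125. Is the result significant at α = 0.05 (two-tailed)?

z = (126.14 - 125)/(7.4/√314) = 2.73. Since |z| > 1.96, significant at α = 0.05.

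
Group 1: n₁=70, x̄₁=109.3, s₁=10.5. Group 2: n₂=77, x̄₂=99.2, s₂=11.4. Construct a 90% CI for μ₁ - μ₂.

Difference = 10.1. SE = √(10.5²/70 + 11.4²/77) = 1.806. CI = (7.13, 13.07)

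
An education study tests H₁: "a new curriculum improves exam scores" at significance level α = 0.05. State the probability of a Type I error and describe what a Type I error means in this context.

P(Type I error) = α = 0.05. A Type I error is rejecting H₀ when H₀ is actually true (false positive) — here, concluding that a new curriculum improves exam scores when in fact this is not the case. Consequence: adopting a curriculum that gives no real benefit — disruption for nothing.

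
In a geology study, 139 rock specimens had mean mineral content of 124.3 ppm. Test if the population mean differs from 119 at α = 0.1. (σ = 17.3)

z = (x̄ - μ₀)/(σ/√n) = (124.3 - 119)/(17.3/√139) = 3.612. Critical value: ±1.645. Since |3.612| > 1.645, Reject H₀.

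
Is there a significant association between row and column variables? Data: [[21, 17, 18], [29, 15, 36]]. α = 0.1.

χ² = 3.272. df = 2, critical = 4.605. Fail to reject H₀. No evidence of dependence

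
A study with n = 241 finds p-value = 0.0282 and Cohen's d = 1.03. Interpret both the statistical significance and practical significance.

Statistically significant (p = 0.0282 < 0.05). Cohen's d = 1.03 indicates a large effect size. Both statistical and practical significance should be considered.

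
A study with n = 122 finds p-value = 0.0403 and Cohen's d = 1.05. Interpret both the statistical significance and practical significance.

Statistically significant (p = 0.0403 < 0.05). Cohen's d = 1.05 indicates a large effect size. Both statistical and practical significance should be considered.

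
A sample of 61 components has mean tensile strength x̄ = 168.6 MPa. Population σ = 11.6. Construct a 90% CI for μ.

CI = x̄ ± z*(σ/√n) = 168.6 ± 1.645(11.6/√61) = 168.6 ± 2.44 = (166.16, 171.04)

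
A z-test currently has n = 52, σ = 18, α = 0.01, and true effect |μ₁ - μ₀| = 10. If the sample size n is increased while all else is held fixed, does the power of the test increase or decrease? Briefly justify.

Power increases: a larger n shrinks the standard error σ/√n, moving the sampling distribution under H₁ further from the critical value.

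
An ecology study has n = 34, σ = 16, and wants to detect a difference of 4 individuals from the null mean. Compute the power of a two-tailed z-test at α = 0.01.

SE = σ/√n = 16/√34 = 2.744. Non-centrality λ = d/SE = 4/2.744 = 1.458. Power ≈ Φ(λ - z_{α/2}) = Φ(1.458 - 2.576) = Φ(-1.118) = 0.132.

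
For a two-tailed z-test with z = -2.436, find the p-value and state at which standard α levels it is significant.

p = 2·P(Z > |-2.436|) = 2·(1 - Φ(2.436)) ≈ 0.0149. Significant at α = 0.1; Significant at α = 0.05.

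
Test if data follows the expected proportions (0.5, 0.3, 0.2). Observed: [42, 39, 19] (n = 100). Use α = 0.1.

Expected: [50.0, 30.0, 20.0]. χ² = 4.03. df = 2, critical = 4.605. Fail to reject H₀.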